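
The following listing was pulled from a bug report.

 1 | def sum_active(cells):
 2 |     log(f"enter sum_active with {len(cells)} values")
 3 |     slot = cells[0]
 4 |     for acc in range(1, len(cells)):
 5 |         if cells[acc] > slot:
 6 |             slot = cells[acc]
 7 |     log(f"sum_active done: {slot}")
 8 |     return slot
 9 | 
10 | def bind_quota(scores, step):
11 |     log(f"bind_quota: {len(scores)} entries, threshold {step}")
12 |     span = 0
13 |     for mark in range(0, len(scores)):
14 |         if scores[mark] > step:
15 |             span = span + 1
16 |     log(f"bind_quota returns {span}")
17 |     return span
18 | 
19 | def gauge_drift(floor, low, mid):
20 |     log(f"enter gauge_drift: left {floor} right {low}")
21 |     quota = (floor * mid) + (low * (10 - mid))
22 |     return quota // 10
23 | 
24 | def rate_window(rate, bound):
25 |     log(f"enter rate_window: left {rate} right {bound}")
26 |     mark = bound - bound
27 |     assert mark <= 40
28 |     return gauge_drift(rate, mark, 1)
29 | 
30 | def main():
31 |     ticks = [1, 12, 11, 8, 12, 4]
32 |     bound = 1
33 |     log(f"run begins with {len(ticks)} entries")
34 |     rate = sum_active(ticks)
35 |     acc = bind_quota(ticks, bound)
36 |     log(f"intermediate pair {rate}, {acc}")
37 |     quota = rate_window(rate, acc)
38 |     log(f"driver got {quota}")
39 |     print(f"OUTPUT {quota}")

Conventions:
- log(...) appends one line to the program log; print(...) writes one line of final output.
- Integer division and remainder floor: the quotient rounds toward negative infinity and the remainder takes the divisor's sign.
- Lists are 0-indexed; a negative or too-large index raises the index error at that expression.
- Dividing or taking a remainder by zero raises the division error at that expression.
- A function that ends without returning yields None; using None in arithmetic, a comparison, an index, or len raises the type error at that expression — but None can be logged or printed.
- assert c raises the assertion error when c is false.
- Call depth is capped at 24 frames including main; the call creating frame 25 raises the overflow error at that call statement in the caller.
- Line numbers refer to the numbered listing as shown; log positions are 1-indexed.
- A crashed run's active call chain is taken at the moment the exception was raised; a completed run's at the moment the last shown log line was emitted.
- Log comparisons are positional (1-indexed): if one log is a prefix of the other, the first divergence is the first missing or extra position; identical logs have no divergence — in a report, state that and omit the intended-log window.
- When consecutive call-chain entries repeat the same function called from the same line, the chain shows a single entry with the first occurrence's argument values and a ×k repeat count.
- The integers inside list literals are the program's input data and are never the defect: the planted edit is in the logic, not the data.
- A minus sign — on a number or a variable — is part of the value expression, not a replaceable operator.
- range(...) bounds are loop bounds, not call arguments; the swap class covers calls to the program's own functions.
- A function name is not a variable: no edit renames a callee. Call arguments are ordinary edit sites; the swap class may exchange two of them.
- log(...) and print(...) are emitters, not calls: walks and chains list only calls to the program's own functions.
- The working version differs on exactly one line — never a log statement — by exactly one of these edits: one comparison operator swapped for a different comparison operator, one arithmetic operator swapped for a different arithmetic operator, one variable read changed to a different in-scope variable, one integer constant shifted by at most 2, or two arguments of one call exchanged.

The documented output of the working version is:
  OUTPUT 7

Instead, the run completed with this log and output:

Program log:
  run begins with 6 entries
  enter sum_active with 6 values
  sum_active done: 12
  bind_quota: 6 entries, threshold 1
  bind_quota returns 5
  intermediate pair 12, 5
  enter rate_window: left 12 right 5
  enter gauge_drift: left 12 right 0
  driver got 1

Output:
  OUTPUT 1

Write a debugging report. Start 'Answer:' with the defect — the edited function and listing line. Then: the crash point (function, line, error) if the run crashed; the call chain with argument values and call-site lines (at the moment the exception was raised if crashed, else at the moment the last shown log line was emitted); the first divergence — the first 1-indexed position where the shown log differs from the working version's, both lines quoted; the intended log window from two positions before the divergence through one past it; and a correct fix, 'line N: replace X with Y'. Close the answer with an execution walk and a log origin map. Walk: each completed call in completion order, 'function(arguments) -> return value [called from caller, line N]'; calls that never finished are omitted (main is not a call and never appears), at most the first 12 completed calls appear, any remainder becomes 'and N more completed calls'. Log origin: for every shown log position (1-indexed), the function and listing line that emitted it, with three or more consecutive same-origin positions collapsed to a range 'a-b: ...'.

Answer: the defect is in rate_window at line 26.
Key observation: Position 8 is the first bad log line: 'enter gauge_drift: left 12 right 0' should read 'enter gauge_drift: left 12 right 7'.
Call chain: main.
First divergence: at position 8 the run shows 'enter gauge_drift: left 12 right 0' where the working version logs 'enter gauge_drift: left 12 right 7'.
Intended log window:
  6: intermediate pair 12, 5
  7: enter rate_window: left 12 right 5
  8: enter gauge_drift: left 12 right 7
  9: driver got 7
Execution walk:
  sum_active([1, 12, 11, 8, 12, 4]) -> 12  [called from main, line 34]
  bind_quota([1, 12, 11, 8, 12, 4], 1) -> 5  [called from main, line 35]
  gauge_drift(12, 0, 1) -> 1  [called from rate_window, line 28]
  rate_window(12, 5) -> 1  [called from main, line 37]
Log origins:
  1: emitted by main (line 33)
  2: emitted by sum_active (line 2)
  3: emitted by sum_active (line 7)
  4: emitted by bind_quota (line 11)
  5: emitted by bind_quota (line 16)
  6: emitted by main (line 36)
  7: emitted by rate_window (line 25)
  8: emitted by gauge_drift (line 20)
  9: emitted by main (line 38)
A correct fix: line 26: replace `bound - bound` with `rate - bound`.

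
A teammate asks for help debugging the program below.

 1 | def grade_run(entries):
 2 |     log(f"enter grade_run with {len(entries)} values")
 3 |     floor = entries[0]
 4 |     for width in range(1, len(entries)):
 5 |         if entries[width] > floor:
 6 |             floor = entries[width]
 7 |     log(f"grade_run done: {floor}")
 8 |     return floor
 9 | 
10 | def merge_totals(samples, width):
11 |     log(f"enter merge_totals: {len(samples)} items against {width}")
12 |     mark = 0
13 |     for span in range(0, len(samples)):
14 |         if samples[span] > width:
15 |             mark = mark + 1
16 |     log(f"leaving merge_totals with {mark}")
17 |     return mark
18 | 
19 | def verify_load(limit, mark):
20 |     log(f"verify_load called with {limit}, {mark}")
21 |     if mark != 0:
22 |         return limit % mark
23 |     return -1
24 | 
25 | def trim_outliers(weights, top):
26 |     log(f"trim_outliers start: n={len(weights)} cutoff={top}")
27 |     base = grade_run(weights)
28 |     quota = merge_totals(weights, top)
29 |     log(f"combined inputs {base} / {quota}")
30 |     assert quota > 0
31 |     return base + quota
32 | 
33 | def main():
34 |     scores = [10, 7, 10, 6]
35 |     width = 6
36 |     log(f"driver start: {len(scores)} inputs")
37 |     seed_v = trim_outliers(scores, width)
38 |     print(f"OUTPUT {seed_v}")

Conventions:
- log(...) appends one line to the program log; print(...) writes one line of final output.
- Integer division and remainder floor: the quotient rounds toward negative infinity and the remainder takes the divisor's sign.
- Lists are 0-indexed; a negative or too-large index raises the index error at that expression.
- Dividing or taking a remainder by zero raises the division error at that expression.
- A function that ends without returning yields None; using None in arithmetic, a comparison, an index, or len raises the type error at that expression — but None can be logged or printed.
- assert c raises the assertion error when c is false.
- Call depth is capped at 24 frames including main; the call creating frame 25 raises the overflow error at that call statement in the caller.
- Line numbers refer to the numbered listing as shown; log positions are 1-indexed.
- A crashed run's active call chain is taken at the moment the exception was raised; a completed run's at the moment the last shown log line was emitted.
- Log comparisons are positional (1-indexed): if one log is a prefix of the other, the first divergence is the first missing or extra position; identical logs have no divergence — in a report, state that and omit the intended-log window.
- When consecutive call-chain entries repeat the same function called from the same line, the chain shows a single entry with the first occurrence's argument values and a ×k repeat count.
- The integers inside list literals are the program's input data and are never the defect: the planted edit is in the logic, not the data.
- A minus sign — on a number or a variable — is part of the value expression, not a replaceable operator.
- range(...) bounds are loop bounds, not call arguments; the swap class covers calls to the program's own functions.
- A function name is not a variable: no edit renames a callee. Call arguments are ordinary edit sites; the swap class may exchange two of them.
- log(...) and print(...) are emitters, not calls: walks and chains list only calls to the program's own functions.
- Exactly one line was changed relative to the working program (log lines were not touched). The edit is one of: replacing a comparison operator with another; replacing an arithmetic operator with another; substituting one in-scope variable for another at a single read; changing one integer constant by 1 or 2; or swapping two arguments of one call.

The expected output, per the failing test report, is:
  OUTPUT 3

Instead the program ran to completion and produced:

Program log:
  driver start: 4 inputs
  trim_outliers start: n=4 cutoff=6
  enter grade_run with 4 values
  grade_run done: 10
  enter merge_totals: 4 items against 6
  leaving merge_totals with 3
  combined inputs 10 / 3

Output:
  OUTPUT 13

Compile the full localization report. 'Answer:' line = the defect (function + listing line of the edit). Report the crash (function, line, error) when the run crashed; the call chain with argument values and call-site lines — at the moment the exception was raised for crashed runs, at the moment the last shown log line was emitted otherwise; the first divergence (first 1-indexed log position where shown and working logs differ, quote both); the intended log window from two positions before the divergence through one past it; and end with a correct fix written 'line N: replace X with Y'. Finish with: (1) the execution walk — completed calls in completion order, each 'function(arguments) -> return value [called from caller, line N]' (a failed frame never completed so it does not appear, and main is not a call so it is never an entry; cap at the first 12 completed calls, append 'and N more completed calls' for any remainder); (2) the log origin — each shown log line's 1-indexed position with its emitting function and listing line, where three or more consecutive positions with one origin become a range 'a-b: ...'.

Answer: the defect is in trim_outliers at line 31.
The tell: Every logged value matches the working version; the printed result is what differs.
Call chain: main -> trim_outliers([10, 7, 10, 6], 6) (called at line 37).
First divergence: there is none — every log position agrees.
Execution walk:
  grade_run([10, 7, 10, 6]) -> 10  [called from trim_outliers, line 27]
  merge_totals([10, 7, 10, 6], 6) -> 3  [called from trim_outliers, line 28]
  trim_outliers([10, 7, 10, 6], 6) -> 13  [called from main, line 37]
Log origin:
  1: logged in main at line 36
  2: logged in trim_outliers at line 26
  3: logged in grade_run at line 2
  4: logged in grade_run at line 7
  5: logged in merge_totals at line 11
  6: logged in merge_totals at line 16
  7: logged in trim_outliers at line 29
A correct fix: line 31: replace `+` with `//`.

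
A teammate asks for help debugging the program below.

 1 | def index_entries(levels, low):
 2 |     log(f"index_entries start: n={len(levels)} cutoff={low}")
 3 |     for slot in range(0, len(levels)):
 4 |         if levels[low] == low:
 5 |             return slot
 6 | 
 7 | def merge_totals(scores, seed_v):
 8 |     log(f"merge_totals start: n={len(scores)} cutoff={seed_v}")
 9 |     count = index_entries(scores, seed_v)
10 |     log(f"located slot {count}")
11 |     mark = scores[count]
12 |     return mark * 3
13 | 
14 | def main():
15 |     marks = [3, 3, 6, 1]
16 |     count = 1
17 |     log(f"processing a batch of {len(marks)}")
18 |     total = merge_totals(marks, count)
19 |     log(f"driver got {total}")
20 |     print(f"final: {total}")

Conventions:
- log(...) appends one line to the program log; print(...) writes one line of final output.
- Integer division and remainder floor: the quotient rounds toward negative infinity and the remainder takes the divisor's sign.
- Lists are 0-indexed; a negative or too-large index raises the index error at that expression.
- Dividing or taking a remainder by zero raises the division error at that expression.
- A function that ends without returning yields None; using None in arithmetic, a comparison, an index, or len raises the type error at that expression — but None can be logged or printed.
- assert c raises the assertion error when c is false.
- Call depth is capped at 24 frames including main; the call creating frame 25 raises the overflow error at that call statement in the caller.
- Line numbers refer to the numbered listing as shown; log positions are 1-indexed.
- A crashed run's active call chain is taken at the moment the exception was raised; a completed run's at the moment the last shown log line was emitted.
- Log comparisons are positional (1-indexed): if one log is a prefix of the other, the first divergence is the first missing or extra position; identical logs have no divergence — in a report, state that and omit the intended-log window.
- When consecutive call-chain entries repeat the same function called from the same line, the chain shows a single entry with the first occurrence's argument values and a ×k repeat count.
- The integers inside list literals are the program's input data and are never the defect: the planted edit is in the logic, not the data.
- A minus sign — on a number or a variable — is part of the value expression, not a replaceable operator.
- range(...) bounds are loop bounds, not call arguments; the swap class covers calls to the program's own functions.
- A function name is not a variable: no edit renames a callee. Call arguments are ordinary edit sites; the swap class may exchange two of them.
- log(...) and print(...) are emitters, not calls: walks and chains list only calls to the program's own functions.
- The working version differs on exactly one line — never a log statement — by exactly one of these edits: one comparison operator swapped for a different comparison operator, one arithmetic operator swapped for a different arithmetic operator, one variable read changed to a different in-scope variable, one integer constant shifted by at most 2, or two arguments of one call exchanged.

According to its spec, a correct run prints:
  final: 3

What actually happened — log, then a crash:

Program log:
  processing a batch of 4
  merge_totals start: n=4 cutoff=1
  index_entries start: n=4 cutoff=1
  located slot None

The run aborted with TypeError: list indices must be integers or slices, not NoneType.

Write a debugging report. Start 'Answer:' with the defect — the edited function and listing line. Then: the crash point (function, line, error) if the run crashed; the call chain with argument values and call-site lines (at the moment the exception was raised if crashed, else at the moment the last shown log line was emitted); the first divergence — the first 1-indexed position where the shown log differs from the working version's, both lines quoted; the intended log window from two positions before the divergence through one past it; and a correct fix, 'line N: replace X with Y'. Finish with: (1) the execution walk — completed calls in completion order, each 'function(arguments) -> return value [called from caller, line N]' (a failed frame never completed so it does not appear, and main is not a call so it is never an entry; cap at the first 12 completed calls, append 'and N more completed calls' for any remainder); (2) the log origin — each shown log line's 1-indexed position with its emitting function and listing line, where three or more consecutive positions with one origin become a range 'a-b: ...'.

Answer: the defect is in index_entries at line 4.
Key observation: Log line 4 is where behavior first shows: 'located slot None' appears instead of 'located slot 3'.
Crash: merge_totals, line 11, TypeError.
Call chain: main -> merge_totals([3, 3, 6, 1], 1) (called at line 18).
First divergence: position 4 — the shown line 'located slot None' should read 'located slot 3'.
Intended log window:
  2: merge_totals start: n=4 cutoff=1
  3: index_entries start: n=4 cutoff=1
  4: located slot 3
  5: driver got 3
Execution walk:
  index_entries([3, 3, 6, 1], 1) -> None  [called from merge_totals, line 9]
Log origin:
  1: from main, line 17
  2: from merge_totals, line 8
  3: from index_entries, line 2
  4: from merge_totals, line 10
A correct fix: line 4: replace `levels[low]` with `levels[slot]`.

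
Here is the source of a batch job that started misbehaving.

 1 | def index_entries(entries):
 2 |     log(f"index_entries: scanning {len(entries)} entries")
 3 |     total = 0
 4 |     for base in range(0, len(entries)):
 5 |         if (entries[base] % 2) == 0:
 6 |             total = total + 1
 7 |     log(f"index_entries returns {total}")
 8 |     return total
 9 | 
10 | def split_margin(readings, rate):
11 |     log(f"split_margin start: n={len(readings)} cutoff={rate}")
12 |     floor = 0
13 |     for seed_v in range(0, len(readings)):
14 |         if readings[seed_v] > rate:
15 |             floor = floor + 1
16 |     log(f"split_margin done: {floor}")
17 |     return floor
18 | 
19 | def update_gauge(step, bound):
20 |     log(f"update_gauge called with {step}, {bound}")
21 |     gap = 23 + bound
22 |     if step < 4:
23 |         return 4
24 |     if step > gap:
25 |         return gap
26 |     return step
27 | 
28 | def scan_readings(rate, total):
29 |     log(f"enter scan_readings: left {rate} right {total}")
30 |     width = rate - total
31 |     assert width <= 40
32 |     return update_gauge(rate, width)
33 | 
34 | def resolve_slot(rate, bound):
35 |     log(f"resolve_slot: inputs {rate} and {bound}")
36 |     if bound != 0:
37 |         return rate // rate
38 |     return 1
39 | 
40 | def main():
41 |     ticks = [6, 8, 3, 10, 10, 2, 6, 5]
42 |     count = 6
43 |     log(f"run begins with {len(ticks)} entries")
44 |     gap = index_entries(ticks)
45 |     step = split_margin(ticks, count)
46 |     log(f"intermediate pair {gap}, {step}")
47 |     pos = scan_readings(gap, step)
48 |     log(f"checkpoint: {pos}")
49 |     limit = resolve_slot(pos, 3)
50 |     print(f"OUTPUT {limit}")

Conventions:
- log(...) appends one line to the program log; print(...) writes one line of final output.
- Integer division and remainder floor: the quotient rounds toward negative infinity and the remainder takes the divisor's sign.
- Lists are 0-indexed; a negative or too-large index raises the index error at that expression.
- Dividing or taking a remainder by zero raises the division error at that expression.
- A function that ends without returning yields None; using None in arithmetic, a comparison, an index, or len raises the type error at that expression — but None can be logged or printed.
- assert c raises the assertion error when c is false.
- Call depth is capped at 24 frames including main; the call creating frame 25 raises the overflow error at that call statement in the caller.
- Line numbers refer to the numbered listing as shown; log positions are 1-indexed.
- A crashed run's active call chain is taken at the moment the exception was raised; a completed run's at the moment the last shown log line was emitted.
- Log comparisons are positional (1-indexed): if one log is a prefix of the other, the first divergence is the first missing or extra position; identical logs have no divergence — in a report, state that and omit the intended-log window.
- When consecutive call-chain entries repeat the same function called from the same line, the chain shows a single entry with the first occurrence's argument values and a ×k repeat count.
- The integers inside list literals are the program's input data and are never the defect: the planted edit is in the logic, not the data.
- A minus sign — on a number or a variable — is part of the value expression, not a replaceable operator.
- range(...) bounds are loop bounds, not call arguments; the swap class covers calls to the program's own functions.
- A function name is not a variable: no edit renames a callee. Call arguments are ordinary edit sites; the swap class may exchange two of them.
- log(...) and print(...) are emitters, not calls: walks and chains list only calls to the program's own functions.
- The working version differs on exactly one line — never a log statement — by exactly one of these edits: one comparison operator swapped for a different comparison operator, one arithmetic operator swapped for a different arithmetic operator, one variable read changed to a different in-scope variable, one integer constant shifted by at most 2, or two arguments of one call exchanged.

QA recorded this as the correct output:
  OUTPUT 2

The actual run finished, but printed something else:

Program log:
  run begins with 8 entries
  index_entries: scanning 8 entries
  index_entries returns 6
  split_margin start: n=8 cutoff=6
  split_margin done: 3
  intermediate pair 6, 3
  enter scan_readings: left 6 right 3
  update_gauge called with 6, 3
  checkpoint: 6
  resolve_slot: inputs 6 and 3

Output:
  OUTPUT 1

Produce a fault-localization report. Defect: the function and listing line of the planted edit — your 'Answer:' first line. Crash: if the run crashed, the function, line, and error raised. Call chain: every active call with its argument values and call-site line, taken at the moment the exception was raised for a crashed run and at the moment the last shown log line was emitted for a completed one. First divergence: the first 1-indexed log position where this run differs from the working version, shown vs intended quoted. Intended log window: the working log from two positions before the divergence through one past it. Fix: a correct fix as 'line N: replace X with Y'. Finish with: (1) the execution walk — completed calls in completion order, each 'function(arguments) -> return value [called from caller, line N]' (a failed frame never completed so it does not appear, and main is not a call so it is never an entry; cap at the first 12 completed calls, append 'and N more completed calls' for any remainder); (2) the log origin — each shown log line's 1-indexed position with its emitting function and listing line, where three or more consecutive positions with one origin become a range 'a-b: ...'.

Answer: the defect is in resolve_slot at line 37.
Key observation: No log line changed; the fault shows up purely in the output.
Call chain: main -> resolve_slot(6, 3) (called at line 49).
First divergence: none; the two logs match at every position.
Execution walk:
  index_entries([6, 8, 3, 10, 10, 2, 6, 5]) -> 6  [called from main, line 44]
  split_margin([6, 8, 3, 10, 10, 2, 6, 5], 6) -> 3  [called from main, line 45]
  update_gauge(6, 3) -> 6  [called from scan_readings, line 32]
  scan_readings(6, 3) -> 6  [called from main, line 47]
  resolve_slot(6, 3) -> 1  [called from main, line 49]
Log origins:
  1: from main, line 43
  2: from index_entries, line 2
  3: from index_entries, line 7
  4: from split_margin, line 11
  5: from split_margin, line 16
  6: from main, line 46
  7: from scan_readings, line 29
  8: from update_gauge, line 20
  9: from main, line 48
  10: from resolve_slot, line 35
A correct fix: line 37: replace `rate // rate` with `rate // bound`.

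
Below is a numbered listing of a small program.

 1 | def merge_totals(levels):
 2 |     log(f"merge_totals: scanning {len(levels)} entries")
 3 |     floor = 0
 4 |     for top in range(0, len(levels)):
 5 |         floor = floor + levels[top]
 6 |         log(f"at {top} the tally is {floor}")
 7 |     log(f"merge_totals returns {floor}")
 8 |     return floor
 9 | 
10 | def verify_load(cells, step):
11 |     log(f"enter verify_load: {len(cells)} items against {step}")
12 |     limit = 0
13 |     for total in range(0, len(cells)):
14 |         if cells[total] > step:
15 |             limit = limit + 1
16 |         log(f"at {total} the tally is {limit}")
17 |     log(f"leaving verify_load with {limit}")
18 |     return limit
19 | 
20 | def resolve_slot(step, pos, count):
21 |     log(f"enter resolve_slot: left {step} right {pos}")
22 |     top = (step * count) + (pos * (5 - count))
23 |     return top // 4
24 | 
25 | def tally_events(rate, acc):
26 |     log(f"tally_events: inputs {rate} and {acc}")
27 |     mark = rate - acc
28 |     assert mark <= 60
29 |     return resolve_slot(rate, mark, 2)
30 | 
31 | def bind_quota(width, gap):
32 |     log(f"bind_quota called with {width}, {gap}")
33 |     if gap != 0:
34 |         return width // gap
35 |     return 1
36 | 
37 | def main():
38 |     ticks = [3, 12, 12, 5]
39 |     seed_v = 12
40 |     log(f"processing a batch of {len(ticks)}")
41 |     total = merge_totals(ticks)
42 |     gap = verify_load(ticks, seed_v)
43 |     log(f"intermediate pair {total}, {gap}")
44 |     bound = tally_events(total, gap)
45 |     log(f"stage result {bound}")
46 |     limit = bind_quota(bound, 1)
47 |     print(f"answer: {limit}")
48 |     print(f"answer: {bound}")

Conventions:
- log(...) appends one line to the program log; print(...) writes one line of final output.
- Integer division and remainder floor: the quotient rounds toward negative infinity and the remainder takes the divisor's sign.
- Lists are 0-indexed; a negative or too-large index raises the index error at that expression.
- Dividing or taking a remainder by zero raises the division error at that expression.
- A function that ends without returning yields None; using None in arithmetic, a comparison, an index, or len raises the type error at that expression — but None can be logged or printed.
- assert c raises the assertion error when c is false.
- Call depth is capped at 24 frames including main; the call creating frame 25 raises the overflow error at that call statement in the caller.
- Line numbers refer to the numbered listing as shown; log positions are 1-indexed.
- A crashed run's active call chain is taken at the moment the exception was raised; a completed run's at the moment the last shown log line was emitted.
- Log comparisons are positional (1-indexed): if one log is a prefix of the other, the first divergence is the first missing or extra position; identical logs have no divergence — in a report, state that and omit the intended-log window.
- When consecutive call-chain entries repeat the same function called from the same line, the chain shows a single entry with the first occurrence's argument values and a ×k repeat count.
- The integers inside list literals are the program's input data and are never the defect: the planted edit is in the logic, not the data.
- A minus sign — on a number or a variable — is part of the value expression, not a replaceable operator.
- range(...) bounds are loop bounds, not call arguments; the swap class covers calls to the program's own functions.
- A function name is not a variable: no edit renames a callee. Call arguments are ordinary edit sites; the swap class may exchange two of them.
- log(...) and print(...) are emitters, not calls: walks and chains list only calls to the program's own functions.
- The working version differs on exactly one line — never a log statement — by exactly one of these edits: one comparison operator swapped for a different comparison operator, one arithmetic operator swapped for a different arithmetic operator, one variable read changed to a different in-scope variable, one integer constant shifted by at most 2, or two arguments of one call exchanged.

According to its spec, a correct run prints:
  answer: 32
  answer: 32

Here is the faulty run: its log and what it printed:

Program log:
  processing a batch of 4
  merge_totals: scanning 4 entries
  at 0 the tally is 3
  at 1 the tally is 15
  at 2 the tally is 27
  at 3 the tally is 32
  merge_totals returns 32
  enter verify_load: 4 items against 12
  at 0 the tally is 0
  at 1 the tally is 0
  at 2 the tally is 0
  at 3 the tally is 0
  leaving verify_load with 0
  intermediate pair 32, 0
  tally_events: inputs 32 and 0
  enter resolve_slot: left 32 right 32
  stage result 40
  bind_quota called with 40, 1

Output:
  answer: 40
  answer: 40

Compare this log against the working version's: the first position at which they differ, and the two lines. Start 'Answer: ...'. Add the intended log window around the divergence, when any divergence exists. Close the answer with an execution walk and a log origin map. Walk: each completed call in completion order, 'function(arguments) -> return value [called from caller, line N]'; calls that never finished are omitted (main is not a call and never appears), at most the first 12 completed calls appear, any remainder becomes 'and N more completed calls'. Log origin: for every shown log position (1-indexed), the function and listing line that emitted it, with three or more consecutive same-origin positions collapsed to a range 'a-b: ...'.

Answer: position 17 — shown 'stage result 40', intended 'stage result 32'.
Intended log window:
  15: tally_events: inputs 32 and 0
  16: enter resolve_slot: left 32 right 32
  17: stage result 32
  18: bind_quota called with 32, 1
Execution walk:
  merge_totals([3, 12, 12, 5]) -> 32  [called from main, line 41]
  verify_load([3, 12, 12, 5], 12) -> 0  [called from main, line 42]
  resolve_slot(32, 32, 2) -> 40  [called from tally_events, line 29]
  tally_events(32, 0) -> 40  [called from main, line 44]
  bind_quota(40, 1) -> 40  [called from main, line 46]
Log origins:
  1: from main, line 40
  2: from merge_totals, line 2
  3-6: from merge_totals, line 6
  7: from merge_totals, line 7
  8: from verify_load, line 11
  9-12: from verify_load, line 16
  13: from verify_load, line 17
  14: from main, line 43
  15: from tally_events, line 26
  16: from resolve_slot, line 21
  17: from main, line 45
  18: from bind_quota, line 32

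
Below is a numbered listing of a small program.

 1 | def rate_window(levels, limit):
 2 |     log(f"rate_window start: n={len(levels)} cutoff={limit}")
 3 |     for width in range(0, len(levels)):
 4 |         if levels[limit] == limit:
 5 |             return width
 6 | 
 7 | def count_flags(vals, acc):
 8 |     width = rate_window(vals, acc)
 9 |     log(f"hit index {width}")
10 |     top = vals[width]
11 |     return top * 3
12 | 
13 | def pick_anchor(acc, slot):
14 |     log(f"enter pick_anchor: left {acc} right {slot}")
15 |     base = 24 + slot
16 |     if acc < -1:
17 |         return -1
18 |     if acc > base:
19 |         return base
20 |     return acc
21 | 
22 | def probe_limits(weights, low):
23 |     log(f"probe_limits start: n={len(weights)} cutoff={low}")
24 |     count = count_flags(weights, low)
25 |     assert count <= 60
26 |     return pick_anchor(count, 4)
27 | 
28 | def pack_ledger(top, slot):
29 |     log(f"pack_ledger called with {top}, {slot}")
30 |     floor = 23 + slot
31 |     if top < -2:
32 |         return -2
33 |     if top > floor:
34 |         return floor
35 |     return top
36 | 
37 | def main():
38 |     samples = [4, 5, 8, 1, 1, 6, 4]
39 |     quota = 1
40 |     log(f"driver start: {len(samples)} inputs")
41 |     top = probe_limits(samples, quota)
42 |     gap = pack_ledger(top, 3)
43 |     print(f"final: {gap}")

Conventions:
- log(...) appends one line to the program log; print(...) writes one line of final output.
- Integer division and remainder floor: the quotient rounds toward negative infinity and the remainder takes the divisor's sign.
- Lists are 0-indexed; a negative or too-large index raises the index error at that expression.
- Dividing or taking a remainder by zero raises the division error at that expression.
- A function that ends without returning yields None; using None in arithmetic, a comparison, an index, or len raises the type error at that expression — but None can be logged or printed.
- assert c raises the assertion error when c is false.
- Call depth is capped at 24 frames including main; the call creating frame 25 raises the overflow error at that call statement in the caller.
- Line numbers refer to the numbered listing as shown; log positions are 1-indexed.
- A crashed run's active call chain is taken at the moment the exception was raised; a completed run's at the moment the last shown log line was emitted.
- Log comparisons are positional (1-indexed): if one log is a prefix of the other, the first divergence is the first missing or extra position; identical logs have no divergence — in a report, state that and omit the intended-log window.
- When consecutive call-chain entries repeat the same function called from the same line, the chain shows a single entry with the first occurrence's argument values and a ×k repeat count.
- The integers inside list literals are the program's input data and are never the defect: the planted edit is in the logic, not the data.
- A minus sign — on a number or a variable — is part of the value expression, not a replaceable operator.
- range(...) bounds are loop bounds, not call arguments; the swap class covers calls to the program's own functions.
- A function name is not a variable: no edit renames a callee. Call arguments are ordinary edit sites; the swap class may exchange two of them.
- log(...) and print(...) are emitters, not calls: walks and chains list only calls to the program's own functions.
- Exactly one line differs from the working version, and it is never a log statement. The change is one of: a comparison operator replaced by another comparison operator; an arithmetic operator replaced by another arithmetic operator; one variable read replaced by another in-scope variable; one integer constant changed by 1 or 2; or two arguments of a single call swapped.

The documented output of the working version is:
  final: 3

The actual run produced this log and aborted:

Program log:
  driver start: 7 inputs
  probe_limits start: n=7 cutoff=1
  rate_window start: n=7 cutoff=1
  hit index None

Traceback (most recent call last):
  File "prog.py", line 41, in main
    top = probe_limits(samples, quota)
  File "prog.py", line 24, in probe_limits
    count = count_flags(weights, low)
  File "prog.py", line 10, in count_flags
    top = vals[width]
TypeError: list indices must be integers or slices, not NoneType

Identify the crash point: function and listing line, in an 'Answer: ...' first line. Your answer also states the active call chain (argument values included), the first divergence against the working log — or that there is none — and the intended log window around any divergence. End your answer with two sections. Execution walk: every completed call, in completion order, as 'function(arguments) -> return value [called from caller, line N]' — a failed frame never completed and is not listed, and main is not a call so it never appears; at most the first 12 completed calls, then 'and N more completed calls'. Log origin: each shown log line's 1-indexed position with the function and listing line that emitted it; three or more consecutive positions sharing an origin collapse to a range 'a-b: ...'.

Answer: the error was raised in count_flags, line 10.
Core observation: At log position 4 the runs split — shown 'hit index None', but the working version logs 'hit index 3'.
Call chain: main -> probe_limits([4, 5, 8, 1, 1, 6, 4], 1) (called at line 41) -> count_flags([4, 5, 8, 1, 1, 6, 4], 1) (called at line 24).
First divergence: position 4 — shown 'hit index None', intended 'hit index 3'.
Intended log window:
  2: probe_limits start: n=7 cutoff=1
  3: rate_window start: n=7 cutoff=1
  4: hit index 3
  5: enter pick_anchor: left 3 right 4
Execution walk:
  rate_window([4, 5, 8, 1, 1, 6, 4], 1) -> None  [called from count_flags, line 8]
Log origins:
  1: from main, line 40
  2: from probe_limits, line 23
  3: from rate_window, line 2
  4: from count_flags, line 9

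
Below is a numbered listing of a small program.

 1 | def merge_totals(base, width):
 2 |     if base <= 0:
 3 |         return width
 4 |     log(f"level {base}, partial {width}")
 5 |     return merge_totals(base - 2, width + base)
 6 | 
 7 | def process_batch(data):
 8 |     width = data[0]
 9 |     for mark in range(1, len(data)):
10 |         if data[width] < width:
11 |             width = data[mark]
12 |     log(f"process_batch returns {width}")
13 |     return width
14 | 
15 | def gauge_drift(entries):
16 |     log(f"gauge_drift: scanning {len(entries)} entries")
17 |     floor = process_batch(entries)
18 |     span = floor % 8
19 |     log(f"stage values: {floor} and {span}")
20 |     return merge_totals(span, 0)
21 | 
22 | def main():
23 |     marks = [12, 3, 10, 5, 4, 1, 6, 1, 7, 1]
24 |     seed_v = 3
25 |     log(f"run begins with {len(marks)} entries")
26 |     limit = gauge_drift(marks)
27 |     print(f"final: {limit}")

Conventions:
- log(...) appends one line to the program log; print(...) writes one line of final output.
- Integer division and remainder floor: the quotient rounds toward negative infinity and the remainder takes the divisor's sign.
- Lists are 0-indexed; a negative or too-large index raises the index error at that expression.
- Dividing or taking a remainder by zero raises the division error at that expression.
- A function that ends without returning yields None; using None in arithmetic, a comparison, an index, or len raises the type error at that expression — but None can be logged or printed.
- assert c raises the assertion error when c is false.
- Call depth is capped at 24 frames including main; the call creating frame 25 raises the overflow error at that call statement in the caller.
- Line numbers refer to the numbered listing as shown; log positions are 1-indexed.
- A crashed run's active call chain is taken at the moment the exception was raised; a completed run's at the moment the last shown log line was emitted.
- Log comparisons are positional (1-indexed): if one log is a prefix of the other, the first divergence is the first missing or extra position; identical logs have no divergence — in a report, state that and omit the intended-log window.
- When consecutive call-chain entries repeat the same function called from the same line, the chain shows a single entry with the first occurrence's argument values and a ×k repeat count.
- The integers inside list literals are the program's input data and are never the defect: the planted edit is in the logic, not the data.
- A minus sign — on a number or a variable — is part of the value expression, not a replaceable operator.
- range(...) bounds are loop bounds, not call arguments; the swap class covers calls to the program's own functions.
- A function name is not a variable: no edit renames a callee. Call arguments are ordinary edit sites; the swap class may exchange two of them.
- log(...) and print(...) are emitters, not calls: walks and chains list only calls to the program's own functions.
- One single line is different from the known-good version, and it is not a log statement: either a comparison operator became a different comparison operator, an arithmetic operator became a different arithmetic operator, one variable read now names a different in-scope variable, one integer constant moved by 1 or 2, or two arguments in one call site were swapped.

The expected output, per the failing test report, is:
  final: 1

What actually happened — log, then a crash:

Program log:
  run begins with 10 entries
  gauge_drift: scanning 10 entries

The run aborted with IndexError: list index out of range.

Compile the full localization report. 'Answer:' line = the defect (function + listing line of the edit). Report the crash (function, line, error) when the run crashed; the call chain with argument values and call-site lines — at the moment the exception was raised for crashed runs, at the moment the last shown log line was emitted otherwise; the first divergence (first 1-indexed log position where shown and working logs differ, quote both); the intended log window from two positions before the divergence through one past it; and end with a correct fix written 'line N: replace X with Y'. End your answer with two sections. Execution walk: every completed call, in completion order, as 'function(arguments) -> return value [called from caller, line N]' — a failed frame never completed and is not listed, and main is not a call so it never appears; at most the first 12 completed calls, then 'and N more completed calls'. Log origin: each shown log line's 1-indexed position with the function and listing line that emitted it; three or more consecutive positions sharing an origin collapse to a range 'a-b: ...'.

Answer: the defect is in process_batch at line 10.
Key fact: A complete run would log 'process_batch returns 1' next, but this one stopped at 2 lines.
Crash: process_batch, line 10, IndexError.
Call chain: main -> gauge_drift([12, 3, 10, 5, 4, 1, 6, 1, 7, 1]) (called at line 26) -> process_batch([12, 3, 10, 5, 4, 1, 6, 1, 7, 1]) (called at line 17).
First divergence: position 3 (shown log ended at 2 lines; the working version continues: 'process_batch returns 1').
Intended log window:
  1: run begins with 10 entries
  2: gauge_drift: scanning 10 entries
  3: process_batch returns 1
  4: stage values: 1 and 1
Execution walk:
  (no call completed)
Origin of each log line:
  1 — main, line 25
  2 — gauge_drift, line 16
A correct fix: line 10: replace `data[width]` with `data[mark]`.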